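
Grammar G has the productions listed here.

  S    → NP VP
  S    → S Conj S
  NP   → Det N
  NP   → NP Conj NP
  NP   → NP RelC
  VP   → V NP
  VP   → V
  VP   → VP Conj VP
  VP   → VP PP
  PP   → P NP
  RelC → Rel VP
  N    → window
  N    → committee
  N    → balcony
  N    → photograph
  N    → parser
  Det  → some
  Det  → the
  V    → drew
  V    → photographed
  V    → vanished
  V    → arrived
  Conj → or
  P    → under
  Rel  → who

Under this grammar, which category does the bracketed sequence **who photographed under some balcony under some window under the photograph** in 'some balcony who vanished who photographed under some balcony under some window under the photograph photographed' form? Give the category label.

RelC

[S [NP [NP [NP [Det some] [N balcony]] [RelC [Rel who] [VP [V vanished]]]] [RelC [Rel who] [VP [VP [VP [VP [V photographed]] [PP [P under] [NP [Det some] [N balcony]]]] [PP [P under] [NP [Det some] [N window]]]] [PP [P under] [NP [Det the] [N photograph]]]]]] [VP [V photographed]]]
The span 'who photographed under some balcony under some window under the photograph' is the RelC node built by RelC → Rel VP.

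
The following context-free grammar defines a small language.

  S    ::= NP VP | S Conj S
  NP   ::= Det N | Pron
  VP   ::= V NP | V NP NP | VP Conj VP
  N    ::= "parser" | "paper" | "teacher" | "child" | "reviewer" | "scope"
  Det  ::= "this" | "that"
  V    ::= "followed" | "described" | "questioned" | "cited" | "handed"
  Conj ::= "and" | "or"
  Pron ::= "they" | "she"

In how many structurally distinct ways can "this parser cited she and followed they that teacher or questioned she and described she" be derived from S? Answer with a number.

5

Two of the 5 distinct bracketings:
[S [NP [Det this] [N parser]] [VP [VP [V cited] [NP [Pron she]]] [Conj and] [VP [VP [V followed] [NP [Pron they]] [NP [Det that] [N teacher]]] [Conj or] [VP [VP [V questioned] [NP [Pron she]]] [Conj and] [VP [V described] [NP [Pron she]]]]]]]
[S [NP [Det this] [N parser]] [VP [VP [V cited] [NP [Pron she]]] [Conj and] [VP [VP [VP [V followed] [NP [Pron they]] [NP [Det that] [N teacher]]] [Conj or] [VP [V questioned] [NP [Pron she]]]] [Conj and] [VP [V described] [NP [Pron she]]]]]]
The trees differ in how a recursive rule is bracketed over the same span.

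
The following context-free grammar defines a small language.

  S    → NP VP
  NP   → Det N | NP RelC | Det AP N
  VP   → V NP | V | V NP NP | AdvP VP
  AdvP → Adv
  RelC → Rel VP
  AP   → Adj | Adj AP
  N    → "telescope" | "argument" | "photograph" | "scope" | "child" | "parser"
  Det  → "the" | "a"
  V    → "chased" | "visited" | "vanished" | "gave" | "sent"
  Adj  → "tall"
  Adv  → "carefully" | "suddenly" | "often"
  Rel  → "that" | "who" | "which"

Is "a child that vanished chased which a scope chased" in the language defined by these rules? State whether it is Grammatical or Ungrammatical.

Ungrammatical

A Rel word can never sit immediately before a Det word in any string this grammar generates, so the substring 'which a' rules out a derivation.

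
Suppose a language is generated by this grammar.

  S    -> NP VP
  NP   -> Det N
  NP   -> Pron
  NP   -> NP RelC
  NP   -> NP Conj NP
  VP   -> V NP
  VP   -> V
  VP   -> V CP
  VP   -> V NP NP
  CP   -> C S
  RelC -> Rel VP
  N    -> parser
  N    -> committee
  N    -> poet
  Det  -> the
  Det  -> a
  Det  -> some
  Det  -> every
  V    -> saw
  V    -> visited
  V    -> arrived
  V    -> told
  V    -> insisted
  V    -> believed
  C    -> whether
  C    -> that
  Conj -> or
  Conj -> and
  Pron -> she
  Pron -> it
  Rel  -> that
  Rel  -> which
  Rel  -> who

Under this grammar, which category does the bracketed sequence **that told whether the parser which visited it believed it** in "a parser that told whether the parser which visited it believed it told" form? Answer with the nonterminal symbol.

S
  NP
    NP
      Det: a
      N: parser
    RelC
      Rel: that
      VP
        V: told
        CP
          C: whether
          S
            NP
              NP
                Det: the
                N: parser
              RelC
                Rel: which
                VP
                  V: visited
                  NP
                    Pron: it
            VP
              V: believed
              NP
                Pron: it
  VP
    V: told
The span 'that told whether the parser which visited it believed it' is the RelC node built by RelC → Rel VP.

RelC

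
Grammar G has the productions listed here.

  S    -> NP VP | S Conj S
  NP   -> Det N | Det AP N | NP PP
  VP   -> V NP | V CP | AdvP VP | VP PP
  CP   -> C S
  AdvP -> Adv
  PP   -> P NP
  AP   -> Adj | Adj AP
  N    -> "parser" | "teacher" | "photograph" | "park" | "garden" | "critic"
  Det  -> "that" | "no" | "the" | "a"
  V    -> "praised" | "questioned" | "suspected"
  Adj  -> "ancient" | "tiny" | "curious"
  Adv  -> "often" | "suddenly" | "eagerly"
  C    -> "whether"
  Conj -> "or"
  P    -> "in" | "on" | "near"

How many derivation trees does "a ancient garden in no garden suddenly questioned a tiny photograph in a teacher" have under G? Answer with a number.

Two of the 3 distinct bracketings:
[S [NP [NP [Det a] [AP [Adj ancient]] [N garden]] [PP [P in] [NP [Det no] [N garden]]]] [VP [AdvP [Adv suddenly]] [VP [V questioned] [NP [NP [Det a] [AP [Adj tiny]] [N photograph]] [PP [P in] [NP [Det a] [N teacher]]]]]]]
[S [NP [NP [Det a] [AP [Adj ancient]] [N garden]] [PP [P in] [NP [Det no] [N garden]]]] [VP [AdvP [Adv suddenly]] [VP [VP [V questioned] [NP [Det a] [AP [Adj tiny]] [N photograph]]] [PP [P in] [NP [Det a] [N teacher]]]]]]
The difference turns on whether VP → VP PP is used at the relevant span, versus an alternative expansion of VP.

3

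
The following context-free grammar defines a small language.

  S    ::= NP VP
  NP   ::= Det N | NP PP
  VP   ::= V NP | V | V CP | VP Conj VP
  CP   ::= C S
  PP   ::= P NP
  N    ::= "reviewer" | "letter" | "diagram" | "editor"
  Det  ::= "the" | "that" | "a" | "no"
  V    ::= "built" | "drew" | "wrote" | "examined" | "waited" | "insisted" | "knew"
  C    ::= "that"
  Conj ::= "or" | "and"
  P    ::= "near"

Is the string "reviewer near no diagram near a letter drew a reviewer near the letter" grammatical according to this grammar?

For S → NP VP, no prefix of the string parses as an NP.

Ungrammatical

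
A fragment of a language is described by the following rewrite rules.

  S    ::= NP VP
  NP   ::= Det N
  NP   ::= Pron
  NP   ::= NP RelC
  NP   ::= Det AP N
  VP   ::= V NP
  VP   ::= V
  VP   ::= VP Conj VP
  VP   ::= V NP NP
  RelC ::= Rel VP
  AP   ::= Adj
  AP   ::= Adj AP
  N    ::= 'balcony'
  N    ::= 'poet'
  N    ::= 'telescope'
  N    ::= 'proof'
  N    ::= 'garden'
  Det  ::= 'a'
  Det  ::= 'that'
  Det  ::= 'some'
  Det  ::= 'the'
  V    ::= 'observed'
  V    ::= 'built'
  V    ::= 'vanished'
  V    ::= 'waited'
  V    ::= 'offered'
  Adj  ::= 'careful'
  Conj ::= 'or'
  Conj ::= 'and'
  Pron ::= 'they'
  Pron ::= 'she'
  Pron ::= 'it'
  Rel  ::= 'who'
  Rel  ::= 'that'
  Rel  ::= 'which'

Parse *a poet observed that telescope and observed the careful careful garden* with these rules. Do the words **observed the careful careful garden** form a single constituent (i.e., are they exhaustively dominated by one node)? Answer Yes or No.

[S [NP [Det a] [N poet]] [VP [VP [V observed] [NP [Det that] [N telescope]]] [Conj and] [VP [V observed] [NP [Det the] [AP [Adj careful] [AP [Adj careful]]] [N garden]]]]]
The words 'observed the careful careful garden' are exhaustively dominated by a single VP node (built by VP → V NP), so they form a constituent.

Yes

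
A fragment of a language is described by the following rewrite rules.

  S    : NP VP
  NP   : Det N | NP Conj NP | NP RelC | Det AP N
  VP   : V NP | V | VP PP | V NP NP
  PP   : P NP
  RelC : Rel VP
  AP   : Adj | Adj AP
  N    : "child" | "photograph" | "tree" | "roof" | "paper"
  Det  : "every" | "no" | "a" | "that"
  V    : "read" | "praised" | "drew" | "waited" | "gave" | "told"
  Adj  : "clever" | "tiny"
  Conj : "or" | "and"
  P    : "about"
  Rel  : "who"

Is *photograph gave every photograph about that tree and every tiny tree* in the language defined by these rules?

Ungrammatical

For S → NP VP, no prefix of the string parses as an NP.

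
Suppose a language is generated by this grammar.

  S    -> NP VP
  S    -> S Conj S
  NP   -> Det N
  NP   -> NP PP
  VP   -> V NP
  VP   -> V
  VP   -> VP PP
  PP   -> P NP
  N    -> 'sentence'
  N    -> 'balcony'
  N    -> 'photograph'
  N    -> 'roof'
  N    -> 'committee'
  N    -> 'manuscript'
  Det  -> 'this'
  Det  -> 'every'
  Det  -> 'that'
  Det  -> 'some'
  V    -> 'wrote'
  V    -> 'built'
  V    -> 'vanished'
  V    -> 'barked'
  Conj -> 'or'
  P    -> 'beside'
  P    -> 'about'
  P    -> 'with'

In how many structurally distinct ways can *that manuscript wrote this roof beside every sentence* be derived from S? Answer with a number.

2

The two bracketings:
[S [NP [Det that] [N manuscript]] [VP [V wrote] [NP [NP [Det this] [N roof]] [PP [P beside] [NP [Det every] [N sentence]]]]]]
[S [NP [Det that] [N manuscript]] [VP [VP [V wrote] [NP [Det this] [N roof]]] [PP [P beside] [NP [Det every] [N sentence]]]]]
The difference turns on whether NP → NP PP is used at the relevant span, versus an alternative expansion of NP.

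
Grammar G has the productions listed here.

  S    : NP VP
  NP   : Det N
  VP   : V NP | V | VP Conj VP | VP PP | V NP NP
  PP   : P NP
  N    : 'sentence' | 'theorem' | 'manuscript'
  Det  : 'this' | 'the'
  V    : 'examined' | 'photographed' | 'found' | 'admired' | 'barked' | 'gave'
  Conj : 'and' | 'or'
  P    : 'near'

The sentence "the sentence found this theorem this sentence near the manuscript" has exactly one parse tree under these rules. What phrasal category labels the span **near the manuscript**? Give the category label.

S
  NP
    Det: the
    N: sentence
  VP
    VP
      V: found
      NP
        Det: this
        N: theorem
      NP
        Det: this
        N: sentence
    PP
      P: near
      NP
        Det: the
        N: manuscript
The span 'near the manuscript' is the PP node built by PP → P NP.

PP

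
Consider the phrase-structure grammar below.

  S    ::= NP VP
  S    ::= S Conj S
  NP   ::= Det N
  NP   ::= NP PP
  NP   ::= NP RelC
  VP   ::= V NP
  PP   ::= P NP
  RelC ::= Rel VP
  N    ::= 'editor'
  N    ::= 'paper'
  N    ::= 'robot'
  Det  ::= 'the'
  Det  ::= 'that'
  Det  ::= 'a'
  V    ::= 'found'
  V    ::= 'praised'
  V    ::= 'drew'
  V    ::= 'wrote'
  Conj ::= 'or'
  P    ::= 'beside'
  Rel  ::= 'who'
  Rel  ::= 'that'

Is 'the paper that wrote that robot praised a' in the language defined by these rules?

Ungrammatical

For S → NP VP, every NP-prefix leaves a non-VP remainder: after 'the paper' the remainder is not a VP; after 'the paper that wrote that robot' the remainder is not a VP. The alternative S rule S → S Conj S likewise has no satisfying split.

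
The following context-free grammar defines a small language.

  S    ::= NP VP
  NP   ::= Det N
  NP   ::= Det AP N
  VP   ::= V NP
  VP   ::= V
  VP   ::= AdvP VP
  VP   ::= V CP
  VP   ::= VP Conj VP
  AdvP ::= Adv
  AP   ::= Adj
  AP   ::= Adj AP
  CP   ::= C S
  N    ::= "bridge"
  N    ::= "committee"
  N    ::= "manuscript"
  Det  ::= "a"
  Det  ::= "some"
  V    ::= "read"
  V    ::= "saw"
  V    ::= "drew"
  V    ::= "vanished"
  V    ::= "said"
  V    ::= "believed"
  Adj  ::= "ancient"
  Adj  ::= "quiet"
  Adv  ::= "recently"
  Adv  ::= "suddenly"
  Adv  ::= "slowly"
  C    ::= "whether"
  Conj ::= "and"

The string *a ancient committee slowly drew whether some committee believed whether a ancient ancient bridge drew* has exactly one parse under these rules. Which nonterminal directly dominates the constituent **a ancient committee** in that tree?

[S [NP [Det a] [AP [Adj ancient]] [N committee]] [VP [AdvP [Adv slowly]] [VP [V drew] [CP [C whether] [S [NP [Det some] [N committee]] [VP [V believed] [CP [C whether] [S [NP [Det a] [AP [Adj ancient] [AP [Adj ancient]]] [N bridge]] [VP [V drew]]]]]]]]]]
The span 'a ancient committee' is the NP node built by NP → Det AP N.
Its mother is the S built by S → NP VP.

S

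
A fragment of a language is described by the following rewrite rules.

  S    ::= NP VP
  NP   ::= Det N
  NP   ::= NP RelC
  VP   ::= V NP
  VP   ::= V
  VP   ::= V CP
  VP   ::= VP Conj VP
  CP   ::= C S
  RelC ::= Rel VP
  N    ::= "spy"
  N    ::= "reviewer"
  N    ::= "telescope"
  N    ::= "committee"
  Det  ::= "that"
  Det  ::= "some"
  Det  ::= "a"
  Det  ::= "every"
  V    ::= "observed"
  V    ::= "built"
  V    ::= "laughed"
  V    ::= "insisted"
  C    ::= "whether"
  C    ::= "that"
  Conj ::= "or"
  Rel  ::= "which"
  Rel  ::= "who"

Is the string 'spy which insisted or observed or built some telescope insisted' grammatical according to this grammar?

For S → NP VP, no prefix of the string parses as an NP.

Ungrammatical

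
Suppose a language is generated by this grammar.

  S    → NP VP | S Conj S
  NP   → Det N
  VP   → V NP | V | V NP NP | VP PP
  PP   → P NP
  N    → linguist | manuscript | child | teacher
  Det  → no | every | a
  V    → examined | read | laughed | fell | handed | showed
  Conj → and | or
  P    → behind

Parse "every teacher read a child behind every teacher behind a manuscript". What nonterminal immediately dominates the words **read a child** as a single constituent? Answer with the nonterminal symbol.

VP

[S [NP [Det every] [N teacher]] [VP [VP [VP [V read] [NP [Det a] [N child]]] [PP [P behind] [NP [Det every] [N teacher]]]] [PP [P behind] [NP [Det a] [N manuscript]]]]]
The span 'read a child' is the VP node built by VP → V NP.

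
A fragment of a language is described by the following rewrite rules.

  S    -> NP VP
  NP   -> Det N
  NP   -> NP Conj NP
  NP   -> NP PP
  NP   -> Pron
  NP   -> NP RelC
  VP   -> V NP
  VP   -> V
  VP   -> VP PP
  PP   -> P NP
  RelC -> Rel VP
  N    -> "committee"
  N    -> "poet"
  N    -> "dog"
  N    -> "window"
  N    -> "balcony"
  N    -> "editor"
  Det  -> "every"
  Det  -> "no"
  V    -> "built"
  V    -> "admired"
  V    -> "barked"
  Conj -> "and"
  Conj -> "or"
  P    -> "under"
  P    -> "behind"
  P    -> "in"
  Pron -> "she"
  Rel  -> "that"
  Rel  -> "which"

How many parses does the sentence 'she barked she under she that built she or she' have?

Two of the 7 distinct bracketings:
[S [NP [Pron she]] [VP [V barked] [NP [NP [NP [Pron she]] [PP [P under] [NP [NP [Pron she]] [RelC [Rel that] [VP [V built] [NP [Pron she]]]]]]] [Conj or] [NP [Pron she]]]]]
[S [NP [Pron she]] [VP [V barked] [NP [NP [NP [NP [Pron she]] [PP [P under] [NP [Pron she]]]] [RelC [Rel that] [VP [V built] [NP [Pron she]]]]] [Conj or] [NP [Pron she]]]]]
The trees differ in how a recursive rule is bracketed over the same span.

7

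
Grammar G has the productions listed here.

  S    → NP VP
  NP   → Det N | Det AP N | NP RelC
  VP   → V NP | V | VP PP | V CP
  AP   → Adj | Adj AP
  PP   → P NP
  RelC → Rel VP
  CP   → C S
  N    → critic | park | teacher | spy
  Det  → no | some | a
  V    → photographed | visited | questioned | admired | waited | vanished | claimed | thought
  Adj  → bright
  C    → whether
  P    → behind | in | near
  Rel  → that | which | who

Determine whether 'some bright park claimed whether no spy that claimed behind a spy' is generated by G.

Ungrammatical

For S → NP VP, the only prefix that parses as NP is 'some bright park', but the remainder 'claimed whether no spy that claimed behind a spy' is not a VP under these rules.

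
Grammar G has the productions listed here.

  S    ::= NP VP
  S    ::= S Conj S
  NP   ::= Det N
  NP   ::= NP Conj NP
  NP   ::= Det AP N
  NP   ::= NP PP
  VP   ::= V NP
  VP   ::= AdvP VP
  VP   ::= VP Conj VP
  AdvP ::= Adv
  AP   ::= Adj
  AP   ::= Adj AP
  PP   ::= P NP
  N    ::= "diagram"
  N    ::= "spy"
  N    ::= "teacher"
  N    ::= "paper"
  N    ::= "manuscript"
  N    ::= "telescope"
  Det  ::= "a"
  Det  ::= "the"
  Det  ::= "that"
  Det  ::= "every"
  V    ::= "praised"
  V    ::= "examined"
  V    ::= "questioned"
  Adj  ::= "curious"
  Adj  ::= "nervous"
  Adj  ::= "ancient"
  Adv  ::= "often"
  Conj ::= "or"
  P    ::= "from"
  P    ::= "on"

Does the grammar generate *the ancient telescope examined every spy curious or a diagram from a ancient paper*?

Ungrammatical

An N word can never sit immediately before an Adj word in any string this grammar generates, so the substring 'spy curious' rules out a derivation.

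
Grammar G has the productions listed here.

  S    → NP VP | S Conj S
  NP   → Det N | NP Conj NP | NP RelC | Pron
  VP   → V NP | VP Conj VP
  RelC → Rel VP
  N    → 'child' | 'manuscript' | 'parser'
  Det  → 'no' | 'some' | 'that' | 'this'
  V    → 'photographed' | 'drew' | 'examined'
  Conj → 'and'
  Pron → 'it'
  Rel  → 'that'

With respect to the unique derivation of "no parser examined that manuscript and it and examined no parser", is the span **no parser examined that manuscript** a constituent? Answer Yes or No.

[S [NP [Det no] [N parser]] [VP [VP [V examined] [NP [NP [Det that] [N manuscript]] [Conj and] [NP [Pron it]]]] [Conj and] [VP [V examined] [NP [Det no] [N parser]]]]]
The smallest constituent containing 'no parser examined that manuscript' is the S spanning 'no parser examined that manuscript and it and examined no parser'; no single node in the tree dominates exactly the given words.

No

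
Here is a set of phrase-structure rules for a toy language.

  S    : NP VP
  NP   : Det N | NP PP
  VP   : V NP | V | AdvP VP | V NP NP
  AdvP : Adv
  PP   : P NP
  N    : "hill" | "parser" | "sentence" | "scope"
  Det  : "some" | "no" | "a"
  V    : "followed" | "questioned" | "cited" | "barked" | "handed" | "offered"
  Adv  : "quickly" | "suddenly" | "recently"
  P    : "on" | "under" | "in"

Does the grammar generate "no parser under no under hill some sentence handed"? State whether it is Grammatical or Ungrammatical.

Ungrammatical

A Det word can never sit immediately before a P word in any string this grammar generates, so the substring 'no under' rules out a derivation.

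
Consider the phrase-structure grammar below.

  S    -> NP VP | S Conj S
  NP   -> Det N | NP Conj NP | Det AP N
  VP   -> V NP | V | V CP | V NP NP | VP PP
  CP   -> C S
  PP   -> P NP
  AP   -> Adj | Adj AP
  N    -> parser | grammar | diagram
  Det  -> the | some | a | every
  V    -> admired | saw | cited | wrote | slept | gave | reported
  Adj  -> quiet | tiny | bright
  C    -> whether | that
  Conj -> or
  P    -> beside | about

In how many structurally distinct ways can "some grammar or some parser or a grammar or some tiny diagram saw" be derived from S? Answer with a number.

Two of the 5 distinct bracketings:
[S [NP [NP [Det some] [N grammar]] [Conj or] [NP [NP [Det some] [N parser]] [Conj or] [NP [NP [Det a] [N grammar]] [Conj or] [NP [Det some] [AP [Adj tiny]] [N diagram]]]]] [VP [V saw]]]
[S [NP [NP [Det some] [N grammar]] [Conj or] [NP [NP [NP [Det some] [N parser]] [Conj or] [NP [Det a] [N grammar]]] [Conj or] [NP [Det some] [AP [Adj tiny]] [N diagram]]]] [VP [V saw]]]
The trees differ in how a recursive rule is bracketed over the same span.

5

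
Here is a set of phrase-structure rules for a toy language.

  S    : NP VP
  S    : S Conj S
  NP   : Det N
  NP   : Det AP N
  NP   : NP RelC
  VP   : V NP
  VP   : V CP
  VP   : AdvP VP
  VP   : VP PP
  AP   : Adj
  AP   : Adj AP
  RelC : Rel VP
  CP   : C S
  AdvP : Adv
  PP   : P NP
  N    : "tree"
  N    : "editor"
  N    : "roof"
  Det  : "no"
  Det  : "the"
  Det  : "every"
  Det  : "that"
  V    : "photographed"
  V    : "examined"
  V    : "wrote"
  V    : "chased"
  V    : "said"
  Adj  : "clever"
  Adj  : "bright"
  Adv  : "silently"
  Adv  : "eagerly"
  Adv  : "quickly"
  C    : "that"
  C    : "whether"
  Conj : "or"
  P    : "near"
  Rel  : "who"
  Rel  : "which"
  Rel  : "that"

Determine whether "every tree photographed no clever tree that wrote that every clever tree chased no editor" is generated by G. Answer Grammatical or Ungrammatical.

S
  NP
    Det: every
    N: tree
  VP
    V: photographed
    NP
      NP
        Det: no
        AP
          Adj: clever
        N: tree
      RelC
        Rel: that
        VP
          V: wrote
          CP
            C: that
            S
              NP
                Det: every
                AP
                  Adj: clever
                N: tree
              VP
                V: chased
                NP
                  Det: no
                  N: editor
Each bracket corresponds to one application of a listed rule, so the string is derivable from S.

Grammatical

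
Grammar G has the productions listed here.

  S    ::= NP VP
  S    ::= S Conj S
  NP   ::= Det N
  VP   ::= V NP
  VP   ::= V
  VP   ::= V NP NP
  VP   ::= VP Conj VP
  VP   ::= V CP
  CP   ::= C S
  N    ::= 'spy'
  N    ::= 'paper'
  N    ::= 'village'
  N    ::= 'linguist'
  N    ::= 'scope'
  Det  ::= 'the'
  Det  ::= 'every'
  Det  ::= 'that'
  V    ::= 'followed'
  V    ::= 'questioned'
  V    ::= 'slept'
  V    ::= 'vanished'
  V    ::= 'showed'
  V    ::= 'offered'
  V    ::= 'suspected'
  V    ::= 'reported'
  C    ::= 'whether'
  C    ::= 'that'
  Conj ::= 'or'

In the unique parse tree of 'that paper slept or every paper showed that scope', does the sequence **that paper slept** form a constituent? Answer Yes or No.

[S [S [NP [Det that] [N paper]] [VP [V slept]]] [Conj or] [S [NP [Det every] [N paper]] [VP [V showed] [NP [Det that] [N scope]]]]]
The words 'that paper slept' are exhaustively dominated by a single S node (built by S → NP VP), so they form a constituent.

Yes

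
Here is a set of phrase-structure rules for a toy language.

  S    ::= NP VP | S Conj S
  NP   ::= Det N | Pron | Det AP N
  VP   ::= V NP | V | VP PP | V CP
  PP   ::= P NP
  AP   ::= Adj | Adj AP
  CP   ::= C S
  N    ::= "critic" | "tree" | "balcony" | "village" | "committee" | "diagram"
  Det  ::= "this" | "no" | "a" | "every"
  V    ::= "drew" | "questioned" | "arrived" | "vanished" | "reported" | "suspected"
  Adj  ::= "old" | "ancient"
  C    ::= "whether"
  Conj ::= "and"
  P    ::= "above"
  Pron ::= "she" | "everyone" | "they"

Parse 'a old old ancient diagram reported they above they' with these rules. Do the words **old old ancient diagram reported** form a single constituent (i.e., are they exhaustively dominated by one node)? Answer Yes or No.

No

[S [NP [Det a] [AP [Adj old] [AP [Adj old] [AP [Adj ancient]]]] [N diagram]] [VP [VP [V reported] [NP [Pron they]]] [PP [P above] [NP [Pron they]]]]]
The smallest constituent containing 'old old ancient diagram reported' is the S spanning 'a old old ancient diagram reported they above they'; no single node in the tree dominates exactly the given words.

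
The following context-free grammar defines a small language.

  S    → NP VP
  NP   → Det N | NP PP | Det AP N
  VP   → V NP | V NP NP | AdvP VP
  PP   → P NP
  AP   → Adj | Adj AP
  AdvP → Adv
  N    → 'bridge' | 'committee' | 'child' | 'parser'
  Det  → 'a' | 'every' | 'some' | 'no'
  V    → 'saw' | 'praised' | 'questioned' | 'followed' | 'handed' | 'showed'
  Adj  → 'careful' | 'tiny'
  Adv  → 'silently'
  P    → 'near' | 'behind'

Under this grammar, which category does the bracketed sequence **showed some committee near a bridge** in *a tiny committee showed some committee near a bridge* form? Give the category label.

VP

[S [NP [Det a] [AP [Adj tiny]] [N committee]] [VP [V showed] [NP [NP [Det some] [N committee]] [PP [P near] [NP [Det a] [N bridge]]]]]]
The span 'showed some committee near a bridge' is the VP node built by VP → V NP.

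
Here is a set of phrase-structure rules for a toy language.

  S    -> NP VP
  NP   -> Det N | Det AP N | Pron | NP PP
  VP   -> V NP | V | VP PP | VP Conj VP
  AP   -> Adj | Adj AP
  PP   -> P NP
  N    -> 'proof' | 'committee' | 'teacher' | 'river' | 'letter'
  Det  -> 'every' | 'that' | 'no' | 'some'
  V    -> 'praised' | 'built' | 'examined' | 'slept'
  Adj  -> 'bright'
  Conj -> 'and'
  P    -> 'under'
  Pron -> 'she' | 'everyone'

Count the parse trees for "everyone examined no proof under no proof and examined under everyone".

Two of the 4 distinct bracketings:
[S [NP [Pron everyone]] [VP [VP [VP [V examined] [NP [NP [Det no] [N proof]] [PP [P under] [NP [Det no] [N proof]]]]] [Conj and] [VP [V examined]]] [PP [P under] [NP [Pron everyone]]]]]
[S [NP [Pron everyone]] [VP [VP [VP [VP [V examined] [NP [Det no] [N proof]]] [PP [P under] [NP [Det no] [N proof]]]] [Conj and] [VP [V examined]]] [PP [P under] [NP [Pron everyone]]]]]
The difference turns on whether NP → NP PP is used at the relevant span, versus an alternative expansion of NP.

4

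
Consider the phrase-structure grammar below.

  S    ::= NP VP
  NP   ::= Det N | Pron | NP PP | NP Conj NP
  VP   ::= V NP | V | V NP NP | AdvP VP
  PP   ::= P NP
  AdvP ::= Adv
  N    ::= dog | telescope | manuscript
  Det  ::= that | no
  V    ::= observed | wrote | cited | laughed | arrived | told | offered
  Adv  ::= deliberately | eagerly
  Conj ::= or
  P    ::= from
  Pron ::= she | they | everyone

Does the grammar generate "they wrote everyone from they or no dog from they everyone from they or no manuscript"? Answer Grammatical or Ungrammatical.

Grammatical

S
  NP
    Pron: they
  VP
    V: wrote
    NP
      NP
        Pron: everyone
      PP
        P: from
        NP
          NP
            NP
              Pron: they
            Conj: or
            NP
              Det: no
              N: dog
          PP
            P: from
            NP
              Pron: they
    NP
      NP
        Pron: everyone
      PP
        P: from
        NP
          NP
            Pron: they
          Conj: or
          NP
            Det: no
            N: manuscript
Every word is introduced by a lexical rule and the phrasal rules combine the resulting categories into a single S.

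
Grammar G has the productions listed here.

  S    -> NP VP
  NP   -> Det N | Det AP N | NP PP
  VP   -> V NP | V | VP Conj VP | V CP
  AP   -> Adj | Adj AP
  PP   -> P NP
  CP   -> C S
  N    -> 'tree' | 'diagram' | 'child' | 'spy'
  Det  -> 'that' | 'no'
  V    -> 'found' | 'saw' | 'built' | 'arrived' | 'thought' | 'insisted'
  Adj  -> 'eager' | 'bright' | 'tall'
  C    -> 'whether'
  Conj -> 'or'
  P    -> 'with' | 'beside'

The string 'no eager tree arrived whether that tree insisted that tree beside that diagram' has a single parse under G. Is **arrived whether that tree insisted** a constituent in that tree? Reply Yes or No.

No

[S [NP [Det no] [AP [Adj eager]] [N tree]] [VP [V arrived] [CP [C whether] [S [NP [Det that] [N tree]] [VP [V insisted] [NP [NP [Det that] [N tree]] [PP [P beside] [NP [Det that] [N diagram]]]]]]]]]
The smallest constituent containing 'arrived whether that tree insisted' is the VP spanning 'arrived whether that tree insisted that tree beside that diagram'; no single node in the tree dominates exactly the given words.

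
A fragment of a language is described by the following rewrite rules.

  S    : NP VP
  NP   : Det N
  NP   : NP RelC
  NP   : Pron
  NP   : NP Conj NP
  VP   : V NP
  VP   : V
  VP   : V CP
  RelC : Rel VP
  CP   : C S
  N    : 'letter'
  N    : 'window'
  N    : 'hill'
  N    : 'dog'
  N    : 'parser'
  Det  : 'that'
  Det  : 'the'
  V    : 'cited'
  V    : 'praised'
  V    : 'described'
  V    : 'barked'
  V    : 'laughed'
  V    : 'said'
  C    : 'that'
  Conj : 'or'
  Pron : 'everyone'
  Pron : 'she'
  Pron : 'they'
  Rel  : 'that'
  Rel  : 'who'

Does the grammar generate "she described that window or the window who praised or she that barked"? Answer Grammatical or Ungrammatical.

Grammatical

[S [NP [Pron she]] [VP [V described] [NP [NP [NP [Det that] [N window]] [Conj or] [NP [NP [NP [Det the] [N window]] [RelC [Rel who] [VP [V praised]]]] [Conj or] [NP [Pron she]]]] [RelC [Rel that] [VP [V barked]]]]]]
The bracketing above is licensed at every node by one of the given productions, with S at the root.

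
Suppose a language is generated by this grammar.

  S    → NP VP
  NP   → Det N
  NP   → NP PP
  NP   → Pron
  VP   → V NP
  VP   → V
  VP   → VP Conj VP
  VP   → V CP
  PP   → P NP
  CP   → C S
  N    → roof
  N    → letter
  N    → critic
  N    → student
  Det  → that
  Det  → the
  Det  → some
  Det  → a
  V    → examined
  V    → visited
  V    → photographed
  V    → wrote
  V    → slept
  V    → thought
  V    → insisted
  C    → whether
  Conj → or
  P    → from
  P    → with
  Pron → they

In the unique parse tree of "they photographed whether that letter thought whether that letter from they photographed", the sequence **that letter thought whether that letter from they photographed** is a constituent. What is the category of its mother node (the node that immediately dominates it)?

CP

[S [NP [Pron they]] [VP [V photographed] [CP [C whether] [S [NP [Det that] [N letter]] [VP [V thought] [CP [C whether] [S [NP [NP [Det that] [N letter]] [PP [P from] [NP [Pron they]]]] [VP [V photographed]]]]]]]]]
The span 'that letter thought whether that letter from they photographed' is the S node built by S → NP VP.
Its mother is the CP built by CP → C S.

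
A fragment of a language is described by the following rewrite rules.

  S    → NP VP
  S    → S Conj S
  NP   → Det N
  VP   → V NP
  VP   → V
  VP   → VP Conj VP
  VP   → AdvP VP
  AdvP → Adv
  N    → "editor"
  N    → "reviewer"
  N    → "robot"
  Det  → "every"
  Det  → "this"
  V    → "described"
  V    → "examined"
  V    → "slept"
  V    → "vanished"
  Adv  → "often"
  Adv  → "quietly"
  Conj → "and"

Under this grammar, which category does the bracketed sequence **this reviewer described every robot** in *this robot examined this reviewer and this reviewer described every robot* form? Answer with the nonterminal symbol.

[S [S [NP [Det this] [N robot]] [VP [V examined] [NP [Det this] [N reviewer]]]] [Conj and] [S [NP [Det this] [N reviewer]] [VP [V described] [NP [Det every] [N robot]]]]]
The span 'this reviewer described every robot' is the S node built by S → NP VP.

S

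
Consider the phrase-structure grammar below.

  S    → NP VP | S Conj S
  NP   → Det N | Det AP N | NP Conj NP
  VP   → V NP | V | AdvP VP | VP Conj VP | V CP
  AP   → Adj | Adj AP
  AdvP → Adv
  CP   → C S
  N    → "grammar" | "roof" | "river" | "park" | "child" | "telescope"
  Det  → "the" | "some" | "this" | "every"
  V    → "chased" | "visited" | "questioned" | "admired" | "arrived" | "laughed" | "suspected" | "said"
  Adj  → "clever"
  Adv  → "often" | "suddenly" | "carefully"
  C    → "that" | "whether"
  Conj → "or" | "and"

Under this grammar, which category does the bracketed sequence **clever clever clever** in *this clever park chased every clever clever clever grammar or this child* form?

AP

S
  NP
    Det: this
    AP
      Adj: clever
    N: park
  VP
    V: chased
    NP
      NP
        Det: every
        AP
          Adj: clever
          AP
            Adj: clever
            AP
              Adj: clever
        N: grammar
      Conj: or
      NP
        Det: this
        N: child
The span 'clever clever clever' is the AP node built by AP → Adj AP.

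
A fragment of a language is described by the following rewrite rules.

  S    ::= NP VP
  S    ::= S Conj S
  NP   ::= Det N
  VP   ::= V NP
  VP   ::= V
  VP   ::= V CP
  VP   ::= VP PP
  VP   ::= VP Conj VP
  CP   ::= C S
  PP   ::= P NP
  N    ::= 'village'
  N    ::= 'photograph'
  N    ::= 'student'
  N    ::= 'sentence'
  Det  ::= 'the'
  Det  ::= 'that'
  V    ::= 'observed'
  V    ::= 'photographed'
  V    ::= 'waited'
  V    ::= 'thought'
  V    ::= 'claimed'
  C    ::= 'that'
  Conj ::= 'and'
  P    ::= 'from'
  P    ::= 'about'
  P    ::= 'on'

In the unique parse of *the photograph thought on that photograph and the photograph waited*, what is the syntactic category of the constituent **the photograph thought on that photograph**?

S
  S
    NP
      Det: the
      N: photograph
    VP
      VP
        V: thought
      PP
        P: on
        NP
          Det: that
          N: photograph
  Conj: and
  S
    NP
      Det: the
      N: photograph
    VP
      V: waited
The span 'the photograph thought on that photograph' is the S node built by S → NP VP.

S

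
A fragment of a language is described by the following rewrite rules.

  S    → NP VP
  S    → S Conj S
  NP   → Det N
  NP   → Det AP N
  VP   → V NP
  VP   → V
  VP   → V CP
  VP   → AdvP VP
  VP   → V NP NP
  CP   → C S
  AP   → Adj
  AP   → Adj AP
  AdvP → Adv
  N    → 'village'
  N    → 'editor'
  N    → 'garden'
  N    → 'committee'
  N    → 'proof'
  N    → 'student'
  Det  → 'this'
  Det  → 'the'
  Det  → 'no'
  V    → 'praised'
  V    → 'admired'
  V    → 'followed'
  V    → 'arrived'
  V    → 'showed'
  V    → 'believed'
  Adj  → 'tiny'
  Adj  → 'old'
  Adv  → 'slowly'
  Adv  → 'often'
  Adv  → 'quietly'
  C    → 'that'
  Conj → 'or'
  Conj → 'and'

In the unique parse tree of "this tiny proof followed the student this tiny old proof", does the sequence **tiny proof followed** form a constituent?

No

[S [NP [Det this] [AP [Adj tiny]] [N proof]] [VP [V followed] [NP [Det the] [N student]] [NP [Det this] [AP [Adj tiny] [AP [Adj old]]] [N proof]]]]
The smallest constituent containing 'tiny proof followed' is the S spanning 'this tiny proof followed the student this tiny old proof'; no single node in the tree dominates exactly the given words.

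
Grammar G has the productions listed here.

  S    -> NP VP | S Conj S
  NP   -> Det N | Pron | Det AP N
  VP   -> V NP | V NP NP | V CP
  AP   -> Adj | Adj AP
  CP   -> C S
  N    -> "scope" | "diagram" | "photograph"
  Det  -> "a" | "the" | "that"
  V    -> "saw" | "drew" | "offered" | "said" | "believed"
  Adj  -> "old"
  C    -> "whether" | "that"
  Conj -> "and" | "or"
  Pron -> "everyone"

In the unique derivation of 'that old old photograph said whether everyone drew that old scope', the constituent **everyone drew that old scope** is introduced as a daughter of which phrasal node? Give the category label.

CP

[S [NP [Det that] [AP [Adj old] [AP [Adj old]]] [N photograph]] [VP [V said] [CP [C whether] [S [NP [Pron everyone]] [VP [V drew] [NP [Det that] [AP [Adj old]] [N scope]]]]]]]
The span 'everyone drew that old scope' is the S node built by S → NP VP.
Its mother is the CP built by CP → C S.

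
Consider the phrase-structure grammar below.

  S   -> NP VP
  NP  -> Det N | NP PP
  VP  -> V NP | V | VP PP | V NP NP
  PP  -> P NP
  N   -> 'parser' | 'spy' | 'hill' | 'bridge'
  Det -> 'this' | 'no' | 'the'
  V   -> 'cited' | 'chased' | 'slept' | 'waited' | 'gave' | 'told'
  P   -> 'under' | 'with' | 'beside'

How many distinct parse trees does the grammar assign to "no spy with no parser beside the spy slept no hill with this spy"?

4

Two of the 4 distinct bracketings:
[S [NP [NP [Det no] [N spy]] [PP [P with] [NP [NP [Det no] [N parser]] [PP [P beside] [NP [Det the] [N spy]]]]]] [VP [V slept] [NP [NP [Det no] [N hill]] [PP [P with] [NP [Det this] [N spy]]]]]]
[S [NP [NP [Det no] [N spy]] [PP [P with] [NP [NP [Det no] [N parser]] [PP [P beside] [NP [Det the] [N spy]]]]]] [VP [VP [V slept] [NP [Det no] [N hill]]] [PP [P with] [NP [Det this] [N spy]]]]]
The difference turns on whether VP → VP PP is used at the relevant span, versus an alternative expansion of VP.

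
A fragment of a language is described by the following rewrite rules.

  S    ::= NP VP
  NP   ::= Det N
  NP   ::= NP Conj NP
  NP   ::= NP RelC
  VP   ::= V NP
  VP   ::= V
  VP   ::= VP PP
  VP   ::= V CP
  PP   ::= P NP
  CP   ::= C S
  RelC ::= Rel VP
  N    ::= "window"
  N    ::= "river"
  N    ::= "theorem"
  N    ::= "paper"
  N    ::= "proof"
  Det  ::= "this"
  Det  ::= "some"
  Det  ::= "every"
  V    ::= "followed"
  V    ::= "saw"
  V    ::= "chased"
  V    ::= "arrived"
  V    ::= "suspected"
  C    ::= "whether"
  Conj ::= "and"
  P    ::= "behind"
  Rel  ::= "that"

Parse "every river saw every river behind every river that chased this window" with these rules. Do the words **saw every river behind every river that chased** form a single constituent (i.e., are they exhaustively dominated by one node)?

No

[S [NP [Det every] [N river]] [VP [VP [V saw] [NP [Det every] [N river]]] [PP [P behind] [NP [NP [Det every] [N river]] [RelC [Rel that] [VP [V chased] [NP [Det this] [N window]]]]]]]]
The smallest constituent containing 'saw every river behind every river that chased' is the VP spanning 'saw every river behind every river that chased this window'; no single node in the tree dominates exactly the given words.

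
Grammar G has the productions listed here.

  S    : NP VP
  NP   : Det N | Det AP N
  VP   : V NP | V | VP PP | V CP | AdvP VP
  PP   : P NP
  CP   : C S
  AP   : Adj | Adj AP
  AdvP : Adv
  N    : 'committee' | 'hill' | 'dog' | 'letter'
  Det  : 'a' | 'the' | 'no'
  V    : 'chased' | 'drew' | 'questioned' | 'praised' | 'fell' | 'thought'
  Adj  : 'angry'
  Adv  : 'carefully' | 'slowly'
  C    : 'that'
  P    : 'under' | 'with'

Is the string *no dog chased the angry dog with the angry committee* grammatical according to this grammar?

Grammatical

[S [NP [Det no] [N dog]] [VP [VP [V chased] [NP [Det the] [AP [Adj angry]] [N dog]]] [PP [P with] [NP [Det the] [AP [Adj angry]] [N committee]]]]]
The bracketing above is licensed at every node by one of the given productions, with S at the root.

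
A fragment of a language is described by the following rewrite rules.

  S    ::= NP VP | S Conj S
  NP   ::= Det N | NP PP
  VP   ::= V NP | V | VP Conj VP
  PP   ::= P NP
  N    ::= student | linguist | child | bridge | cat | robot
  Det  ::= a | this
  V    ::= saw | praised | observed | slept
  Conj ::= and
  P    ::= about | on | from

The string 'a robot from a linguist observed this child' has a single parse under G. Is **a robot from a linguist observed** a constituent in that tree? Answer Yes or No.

[S [NP [NP [Det a] [N robot]] [PP [P from] [NP [Det a] [N linguist]]]] [VP [V observed] [NP [Det this] [N child]]]]
The smallest constituent containing 'a robot from a linguist observed' is the S spanning 'a robot from a linguist observed this child'; no single node in the tree dominates exactly the given words.

No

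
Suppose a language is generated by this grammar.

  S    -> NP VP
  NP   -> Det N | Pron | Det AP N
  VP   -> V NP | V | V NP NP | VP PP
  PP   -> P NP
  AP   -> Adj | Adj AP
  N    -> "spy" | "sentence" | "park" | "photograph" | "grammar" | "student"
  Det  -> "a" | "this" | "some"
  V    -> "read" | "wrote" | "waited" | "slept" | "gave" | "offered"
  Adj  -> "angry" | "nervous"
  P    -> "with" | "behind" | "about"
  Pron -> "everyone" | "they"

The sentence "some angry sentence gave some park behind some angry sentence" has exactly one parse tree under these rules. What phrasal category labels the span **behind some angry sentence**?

PP

[S [NP [Det some] [AP [Adj angry]] [N sentence]] [VP [VP [V gave] [NP [Det some] [N park]]] [PP [P behind] [NP [Det some] [AP [Adj angry]] [N sentence]]]]]
The span 'behind some angry sentence' is the PP node built by PP → P NP.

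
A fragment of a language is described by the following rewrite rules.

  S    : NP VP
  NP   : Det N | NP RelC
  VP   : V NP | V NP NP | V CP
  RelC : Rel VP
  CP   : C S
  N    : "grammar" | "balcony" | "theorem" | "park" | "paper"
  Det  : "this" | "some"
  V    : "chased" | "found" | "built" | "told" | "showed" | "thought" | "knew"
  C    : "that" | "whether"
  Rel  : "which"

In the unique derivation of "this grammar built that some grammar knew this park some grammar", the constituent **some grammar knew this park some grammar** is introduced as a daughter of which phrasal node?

S
  NP
    Det: this
    N: grammar
  VP
    V: built
    CP
      C: that
      S
        NP
          Det: some
          N: grammar
        VP
          V: knew
          NP
            Det: this
            N: park
          NP
            Det: some
            N: grammar
The span 'some grammar knew this park some grammar' is the S node built by S → NP VP.
Its mother is the CP built by CP → C S.

CP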